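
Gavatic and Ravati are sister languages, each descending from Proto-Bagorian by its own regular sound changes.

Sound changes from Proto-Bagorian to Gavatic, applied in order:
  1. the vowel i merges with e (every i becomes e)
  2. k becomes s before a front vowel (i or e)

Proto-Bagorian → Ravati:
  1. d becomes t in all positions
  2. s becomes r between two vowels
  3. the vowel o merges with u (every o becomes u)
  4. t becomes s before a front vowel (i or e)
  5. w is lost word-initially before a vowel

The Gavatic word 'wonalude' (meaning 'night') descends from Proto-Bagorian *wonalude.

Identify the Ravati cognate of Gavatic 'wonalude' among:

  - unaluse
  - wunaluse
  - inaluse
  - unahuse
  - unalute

unaluse

Ravati: *wonalude
  wonalude → wonalute   [unconditioned shift]
  wonalute (rule 2 does not apply)
  wonalute → wunalute   [vowel merger]
  wunalute → wunaluse   [palatalisation]
  wunaluse → unaluse   [glide loss]
  giving Ravati unaluse.
The other candidates each miss or misapply at least one Ravati change.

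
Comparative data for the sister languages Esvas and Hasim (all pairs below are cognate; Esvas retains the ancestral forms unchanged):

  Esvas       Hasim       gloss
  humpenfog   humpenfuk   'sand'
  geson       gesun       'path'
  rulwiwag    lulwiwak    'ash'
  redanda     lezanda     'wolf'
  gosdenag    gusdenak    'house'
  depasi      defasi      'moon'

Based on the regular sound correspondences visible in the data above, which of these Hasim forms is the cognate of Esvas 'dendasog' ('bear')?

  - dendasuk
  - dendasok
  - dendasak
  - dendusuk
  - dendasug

humpenfog ~ humpenfuk, gosdenag ~ gusdenak — Esvas o corresponds to Hasim u after a consonant, before a consonant other than r, m, n, p, b, f, v.
humpenfog ~ humpenfuk, rulwiwag ~ lulwiwak — Esvas g corresponds to Hasim k word-finally.
Applying these to Esvas 'dendasog':
  dendasog → dendasug   (o→u after a consonant, before a consonant other than r, m, n, p, b, f, v)
  dendasug → dendasuk   (g→k word-finally)
So the Hasim cognate is 'dendasuk'.

dendasuk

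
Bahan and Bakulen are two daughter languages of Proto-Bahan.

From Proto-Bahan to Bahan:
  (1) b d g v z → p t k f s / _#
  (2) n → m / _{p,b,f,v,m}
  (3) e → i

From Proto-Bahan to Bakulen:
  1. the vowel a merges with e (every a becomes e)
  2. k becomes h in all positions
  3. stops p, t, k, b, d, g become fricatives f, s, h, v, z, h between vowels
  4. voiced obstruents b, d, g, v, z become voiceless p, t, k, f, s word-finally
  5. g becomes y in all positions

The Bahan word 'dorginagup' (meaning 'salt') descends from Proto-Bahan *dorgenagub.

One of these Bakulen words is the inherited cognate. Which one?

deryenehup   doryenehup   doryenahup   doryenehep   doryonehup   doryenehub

Bakulen: start from *dorgenagub.
  rule 1 (vowel merger): dorgenagub → dorgenegub
  rule 2: no change — dorgenegub
  rule 3 (intervocalic lenition): dorgenegub → dorgenehub
  rule 4 (final devoicing): dorgenehub → dorgenehup
  rule 5 (unconditioned shift): dorgenehup → doryenehup
  ⇒ Bakulen doryenehup
Among the options, 'doryenehup' alone shows every Bakulen change applied in order.

doryenehup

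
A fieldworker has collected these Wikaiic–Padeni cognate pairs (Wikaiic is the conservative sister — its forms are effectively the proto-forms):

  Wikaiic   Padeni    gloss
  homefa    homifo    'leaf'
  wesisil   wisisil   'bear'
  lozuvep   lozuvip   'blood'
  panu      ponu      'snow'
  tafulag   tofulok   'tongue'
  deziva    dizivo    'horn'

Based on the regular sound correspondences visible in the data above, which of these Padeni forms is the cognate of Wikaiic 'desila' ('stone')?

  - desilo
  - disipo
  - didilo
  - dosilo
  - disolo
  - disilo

wesisil ~ wisisil, deziva ~ dizivo — Wikaiic e corresponds to Padeni i after a consonant, before a consonant other than r, m, n, p, b, f, v.
homefa ~ homifo, deziva ~ dizivo — Wikaiic a corresponds to Padeni o word-finally.
Applying these to Wikaiic 'desila':
  desila → disila   (e→i after a consonant, before a consonant other than r, m, n, p, b, f, v)
  disila → disilo   (a→o word-finally)
So the Padeni cognate is 'disilo'.

disilo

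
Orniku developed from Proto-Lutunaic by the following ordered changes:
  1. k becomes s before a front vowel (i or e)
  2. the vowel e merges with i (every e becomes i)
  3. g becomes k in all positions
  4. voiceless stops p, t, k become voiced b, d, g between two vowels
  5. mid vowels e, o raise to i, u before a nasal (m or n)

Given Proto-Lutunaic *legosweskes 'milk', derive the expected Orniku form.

Orniku: *legosweskes > legoswesses > ligoswissis > likoswissis > ligoswissis  (by palatalisation, vowel merger, unconditioned shift, intervocalic voicing)

ligoswissis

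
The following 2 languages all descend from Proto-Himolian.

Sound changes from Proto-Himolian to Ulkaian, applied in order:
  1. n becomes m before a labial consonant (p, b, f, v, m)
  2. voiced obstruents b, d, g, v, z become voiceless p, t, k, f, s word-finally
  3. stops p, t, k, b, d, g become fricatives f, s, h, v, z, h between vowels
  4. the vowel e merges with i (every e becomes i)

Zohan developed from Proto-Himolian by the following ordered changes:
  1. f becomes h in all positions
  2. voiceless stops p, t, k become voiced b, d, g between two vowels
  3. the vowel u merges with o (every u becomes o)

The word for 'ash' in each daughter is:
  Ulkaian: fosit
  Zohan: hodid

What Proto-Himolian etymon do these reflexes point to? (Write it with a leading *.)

Position 5: Ulkaian has t, Zohan has d. Taking the neighbouring segments as reconstructed: Ulkaian t could go back to *t or *d; Zohan d can only go back to *d — the one source consistent with every daughter is *d.
Position 3: Ulkaian has s, Zohan has d. Taking the neighbouring segments as reconstructed: Ulkaian s could go back to *t or *s; Zohan d could go back to *t or *d — the one source consistent with every daughter is *t.
Position 1: Ulkaian has f, Zohan has h. Taking the neighbouring segments as reconstructed: Ulkaian f can only go back to *f; Zohan h could go back to *f or *h — the one source consistent with every daughter is *f.
This points to *fotid. Verify forward in each daughter:
Ulkaian: *fotid > fotit > fosit  (by final devoicing, intervocalic lenition)
Zohan: *fotid
  fotid → hotid   [unconditioned shift]
  hotid → hodid   [intervocalic voicing]
  hodid (rule 3 does not apply)
  giving Zohan hodid.
Only *fotid yields all of Ulkaian fosit, Zohan hodid.

*fotid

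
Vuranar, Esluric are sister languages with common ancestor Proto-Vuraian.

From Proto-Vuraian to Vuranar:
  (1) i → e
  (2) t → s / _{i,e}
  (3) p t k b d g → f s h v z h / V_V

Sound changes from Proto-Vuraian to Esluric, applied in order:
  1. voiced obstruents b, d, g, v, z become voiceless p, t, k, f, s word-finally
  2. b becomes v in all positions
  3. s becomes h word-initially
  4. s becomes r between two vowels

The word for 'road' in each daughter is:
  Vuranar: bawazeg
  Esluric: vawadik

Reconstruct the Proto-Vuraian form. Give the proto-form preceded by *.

*bawadig

Position 1: Vuranar has b, Esluric has v. Vuranar preserves b here (none of its changes turn any other segment into b), so the proto-segment is *b.
Position 6: Vuranar has e, Esluric has i. Esluric preserves i here (none of its changes turn any other segment into i), so the proto-segment is *i.
Verify the candidate proto-form against each daughter:
Vuranar: *bawadig
  bawadig → bawadeg   [vowel merger]
  bawadeg (rule 2 does not apply)
  bawadeg → bawazeg   [intervocalic lenition]
  giving Vuranar bawazeg.
Esluric: start from *bawadig.
  rule 1 (final devoicing): bawadig → bawadik
  rule 2 (unconditioned shift): bawadik → vawadik
  rule 3: no change — vawadik
  rule 4: no change — vawadik
  ⇒ Esluric vawadik
*bawadig is the unique common source.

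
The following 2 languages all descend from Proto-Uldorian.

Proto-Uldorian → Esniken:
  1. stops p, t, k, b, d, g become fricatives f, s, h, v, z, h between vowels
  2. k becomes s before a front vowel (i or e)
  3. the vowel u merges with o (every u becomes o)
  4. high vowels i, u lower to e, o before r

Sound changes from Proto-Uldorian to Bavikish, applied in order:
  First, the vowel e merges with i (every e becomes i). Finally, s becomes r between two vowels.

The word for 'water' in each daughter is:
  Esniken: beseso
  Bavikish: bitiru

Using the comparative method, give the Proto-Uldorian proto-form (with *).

Position 6: Esniken has o, Bavikish has u. Bavikish preserves u here (none of its changes turn any other segment into u), so the proto-segment is *u.
Position 3: Esniken has s, Bavikish has t. Bavikish preserves t here (none of its changes turn any other segment into t), so the proto-segment is *t.
Position 4: Esniken has e, Bavikish has i. Taking the neighbouring segments as reconstructed: Esniken e can only go back to *e; Bavikish i could go back to *e or *i — the one source consistent with every daughter is *e.
This points to *betesu. Verify forward in each daughter:
Esniken: start from *betesu.
  rule 1 (intervocalic lenition): betesu → besesu
  rule 2: no change — besesu
  rule 3 (vowel merger): besesu → beseso
  rule 4: no change — beseso
  ⇒ Esniken beseso
Bavikish: *betesu > bitisu > bitiru  (by vowel merger, rhotacism)
*betesu is the unique common source.

*betesu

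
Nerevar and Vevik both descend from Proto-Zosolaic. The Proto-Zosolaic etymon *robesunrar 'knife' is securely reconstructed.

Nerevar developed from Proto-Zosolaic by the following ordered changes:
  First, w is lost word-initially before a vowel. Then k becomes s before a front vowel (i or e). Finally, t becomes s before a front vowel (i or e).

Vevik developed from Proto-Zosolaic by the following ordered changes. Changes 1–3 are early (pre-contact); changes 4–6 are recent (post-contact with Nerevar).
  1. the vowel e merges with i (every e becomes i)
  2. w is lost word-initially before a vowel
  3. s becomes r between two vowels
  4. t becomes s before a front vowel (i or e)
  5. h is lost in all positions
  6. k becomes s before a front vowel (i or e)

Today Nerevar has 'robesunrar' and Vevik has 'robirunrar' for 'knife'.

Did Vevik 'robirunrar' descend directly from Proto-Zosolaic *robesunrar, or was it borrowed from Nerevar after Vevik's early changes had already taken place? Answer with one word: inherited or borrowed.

If inherited, *robesunrar would pass through all of Vevik's changes:
Vevik: *robesunrar
  robesunrar → robisunrar   [vowel merger]
  robisunrar (rule 2 does not apply)
  robisunrar → robirunrar   [rhotacism]
  robirunrar (rule 4 does not apply)
  robirunrar (rule 5 does not apply)
  robirunrar (rule 6 does not apply)
  giving Vevik robirunrar.
If borrowed from Nerevar 'robesunrar' after the early changes, it would undergo only the recent ones:
  rule 4 (palatalisation): no change (robesunrar)
  rule 5 (h-loss): no change (robesunrar)
  rule 6 (palatalisation): no change (robesunrar)
  ⇒ as a loan: robesunrar
Vevik 'robirunrar' matches the inherited outcome exactly, so it is an inherited cognate, not a loan.

inherited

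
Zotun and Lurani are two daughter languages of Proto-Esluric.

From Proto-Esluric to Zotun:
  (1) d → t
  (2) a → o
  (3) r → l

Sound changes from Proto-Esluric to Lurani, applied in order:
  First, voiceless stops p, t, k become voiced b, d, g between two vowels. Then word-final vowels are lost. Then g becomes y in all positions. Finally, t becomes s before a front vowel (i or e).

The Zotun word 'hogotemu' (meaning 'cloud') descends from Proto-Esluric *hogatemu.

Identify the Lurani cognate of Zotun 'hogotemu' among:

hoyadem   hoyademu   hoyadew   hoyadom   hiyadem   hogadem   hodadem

Lurani: start from *hogatemu.
  rule 1 (intervocalic voicing): hogatemu → hogademu
  rule 2 (apocope): hogademu → hogadem
  rule 3 (unconditioned shift): hogadem → hoyadem
  rule 4: no change — hoyadem
  ⇒ Lurani hoyadem
Among the options, 'hoyadem' alone shows every Lurani change applied in order.

hoyadem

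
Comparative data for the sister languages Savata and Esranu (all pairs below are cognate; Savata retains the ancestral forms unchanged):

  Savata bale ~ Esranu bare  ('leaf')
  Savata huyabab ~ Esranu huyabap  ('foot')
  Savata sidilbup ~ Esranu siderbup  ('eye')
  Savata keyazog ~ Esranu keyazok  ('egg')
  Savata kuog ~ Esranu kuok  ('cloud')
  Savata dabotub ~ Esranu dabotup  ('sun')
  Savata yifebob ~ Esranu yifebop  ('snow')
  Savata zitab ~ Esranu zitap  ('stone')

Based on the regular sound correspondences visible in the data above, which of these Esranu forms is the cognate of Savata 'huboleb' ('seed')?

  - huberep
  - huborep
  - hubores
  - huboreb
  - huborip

bale ~ bare — Savata l corresponds to Esranu r between vowels (before a front vowel).
huyabab ~ huyabap, dabotub ~ dabotup — Savata b corresponds to Esranu p word-finally.
Applying these to Savata 'huboleb':
  huboleb → huboreb   (l→r between vowels (before a front vowel))
  huboreb → huborep   (b→p word-finally)
So the Esranu cognate is 'huborep'.

huborep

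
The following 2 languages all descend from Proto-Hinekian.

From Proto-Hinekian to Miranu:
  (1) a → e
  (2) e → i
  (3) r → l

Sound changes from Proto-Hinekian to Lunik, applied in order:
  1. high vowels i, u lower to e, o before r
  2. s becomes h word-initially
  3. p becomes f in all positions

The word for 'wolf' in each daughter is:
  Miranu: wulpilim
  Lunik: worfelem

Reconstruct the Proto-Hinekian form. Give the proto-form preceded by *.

*wurpelem

Position 3: Miranu has l, Lunik has r. Lunik preserves r here (none of its changes turn any other segment into r), so the proto-segment is *r.
Position 4: Miranu has p, Lunik has f. Miranu preserves p here (none of its changes turn any other segment into p), so the proto-segment is *p.
Position 2: Miranu has u, Lunik has o. Miranu preserves u here (none of its changes turn any other segment into u), so the proto-segment is *u.
Continuing position by position gives *wurpelem; check it forward:
Miranu: start from *wurpelem.
  rule 1: no change — wurpelem
  rule 2 (vowel merger): wurpelem → wurpilim
  rule 3 (unconditioned shift): wurpilim → wulpilim
  ⇒ Miranu wulpilim
Lunik: *wurpelem > worpelem > worfelem  (by pre-rhotic lowering, unconditioned shift)
No other proto-form is consistent with every reflex, so the reconstruction is *wurpelem.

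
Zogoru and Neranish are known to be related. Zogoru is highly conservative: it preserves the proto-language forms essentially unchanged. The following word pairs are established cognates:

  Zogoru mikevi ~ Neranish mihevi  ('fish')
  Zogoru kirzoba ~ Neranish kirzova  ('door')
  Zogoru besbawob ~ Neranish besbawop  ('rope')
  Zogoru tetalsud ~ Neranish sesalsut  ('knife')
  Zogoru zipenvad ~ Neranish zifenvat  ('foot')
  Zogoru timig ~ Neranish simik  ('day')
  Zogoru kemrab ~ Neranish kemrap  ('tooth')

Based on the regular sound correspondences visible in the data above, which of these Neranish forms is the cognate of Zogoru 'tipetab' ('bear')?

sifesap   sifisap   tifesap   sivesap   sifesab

sifesap

timig ~ simik — Zogoru t corresponds to Neranish s word-initially before a front vowel.
zipenvad ~ zifenvat — Zogoru p corresponds to Neranish f between vowels (before a front vowel).
tetalsud ~ sesalsut — Zogoru t corresponds to Neranish s between vowels (before a back vowel).
besbawob ~ besbawop, kemrab ~ kemrap — Zogoru b corresponds to Neranish p word-finally.
Applying these to Zogoru 'tipetab':
  tipetab → sipetab   (t→s word-initially before a front vowel)
  sipetab → sifetab   (p→f between vowels (before a front vowel))
  sifetab → sifesab   (t→s between vowels (before a back vowel))
  sifesab → sifesap   (b→p word-finally)
So the Neranish cognate is 'sifesap'.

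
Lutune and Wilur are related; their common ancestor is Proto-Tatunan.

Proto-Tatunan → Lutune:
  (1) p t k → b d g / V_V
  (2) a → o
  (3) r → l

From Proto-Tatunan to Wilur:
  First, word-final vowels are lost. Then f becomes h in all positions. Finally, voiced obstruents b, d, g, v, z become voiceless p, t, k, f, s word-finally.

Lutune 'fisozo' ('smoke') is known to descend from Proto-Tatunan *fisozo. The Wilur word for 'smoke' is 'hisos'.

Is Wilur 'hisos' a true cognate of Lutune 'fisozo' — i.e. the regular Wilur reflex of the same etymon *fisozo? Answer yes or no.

yes

Derive the expected Wilur reflex of *fisozo:
Wilur: start from *fisozo.
  rule 1 (apocope): fisozo → fisoz
  rule 2 (unconditioned shift): fisoz → hisoz
  rule 3 (final devoicing): hisoz → hisos
  ⇒ Wilur hisos
Wilur 'hisos' matches the regular reflex exactly, so the pair is cognate.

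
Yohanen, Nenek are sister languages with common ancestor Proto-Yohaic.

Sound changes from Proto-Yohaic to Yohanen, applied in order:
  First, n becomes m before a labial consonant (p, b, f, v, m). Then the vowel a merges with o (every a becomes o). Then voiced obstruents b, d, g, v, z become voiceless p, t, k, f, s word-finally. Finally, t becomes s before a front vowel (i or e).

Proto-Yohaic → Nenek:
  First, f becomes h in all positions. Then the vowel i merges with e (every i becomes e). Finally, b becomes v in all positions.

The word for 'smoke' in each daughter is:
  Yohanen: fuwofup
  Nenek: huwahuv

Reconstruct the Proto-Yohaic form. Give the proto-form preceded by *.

Position 5: Yohanen has f, Nenek has h. Taking the neighbouring segments as reconstructed: Yohanen f can only go back to *f; Nenek h could go back to *f or *h — the one source consistent with every daughter is *f.
Position 4: Yohanen has o, Nenek has a. Nenek preserves a here (none of its changes turn any other segment into a), so the proto-segment is *a.
Position 7: Yohanen has p, Nenek has v. Taking the neighbouring segments as reconstructed: Yohanen p could go back to *p or *b; Nenek v could go back to *b or *v — the one source consistent with every daughter is *b.
This points to *fuwafub. Verify forward in each daughter:
Yohanen: start from *fuwafub.
  rule 1: no change — fuwafub
  rule 2 (vowel merger): fuwafub → fuwofub
  rule 3 (final devoicing): fuwofub → fuwofup
  rule 4: no change — fuwofup
  ⇒ Yohanen fuwofup
Nenek: start from *fuwafub.
  rule 1 (unconditioned shift): fuwafub → huwahub
  rule 2: no change — huwahub
  rule 3 (unconditioned shift): huwahub → huwahuv
  ⇒ Nenek huwahuv
Only *fuwafub yields all of Yohanen fuwofup, Nenek huwahuv.

*fuwafub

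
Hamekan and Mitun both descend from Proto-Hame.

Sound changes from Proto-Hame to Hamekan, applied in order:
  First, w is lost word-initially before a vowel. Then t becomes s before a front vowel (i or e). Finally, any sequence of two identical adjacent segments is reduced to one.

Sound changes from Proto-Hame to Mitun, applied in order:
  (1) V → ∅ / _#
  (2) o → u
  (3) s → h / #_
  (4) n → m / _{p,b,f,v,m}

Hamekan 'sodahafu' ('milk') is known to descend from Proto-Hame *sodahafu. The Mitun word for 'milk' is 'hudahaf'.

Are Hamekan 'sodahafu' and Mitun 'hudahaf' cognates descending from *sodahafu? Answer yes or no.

yes

Derive the expected Mitun reflex of *sodahafu:
Mitun: *sodahafu
  sodahafu → sodahaf   [apocope]
  sodahaf → sudahaf   [vowel merger]
  sudahaf → hudahaf   [debuccalisation]
  hudahaf (rule 4 does not apply)
  giving Mitun hudahaf.
Mitun 'hudahaf' matches the regular reflex exactly, so the pair is cognate.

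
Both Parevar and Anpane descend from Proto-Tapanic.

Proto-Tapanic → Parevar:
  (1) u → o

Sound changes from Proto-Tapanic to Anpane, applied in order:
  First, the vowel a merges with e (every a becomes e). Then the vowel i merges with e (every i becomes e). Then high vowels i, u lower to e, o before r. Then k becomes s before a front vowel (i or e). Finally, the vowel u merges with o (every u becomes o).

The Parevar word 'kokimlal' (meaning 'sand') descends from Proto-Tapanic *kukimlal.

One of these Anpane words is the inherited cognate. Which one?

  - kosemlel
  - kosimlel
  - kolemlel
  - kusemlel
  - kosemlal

Anpane: *kukimlal
  kukimlal → kukimlel   [vowel merger]
  kukimlel → kukemlel   [vowel merger]
  kukemlel (rule 3 does not apply)
  kukemlel → kusemlel   [palatalisation]
  kusemlel → kosemlel   [vowel merger]
  giving Anpane kosemlel.
Only 'kosemlel' matches the regular Anpane development of *kukimlal.

kosemlel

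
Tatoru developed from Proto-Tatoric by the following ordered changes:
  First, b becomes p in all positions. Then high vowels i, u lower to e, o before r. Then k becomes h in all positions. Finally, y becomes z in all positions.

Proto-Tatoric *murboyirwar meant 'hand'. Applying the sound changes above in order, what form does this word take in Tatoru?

morpozerwar

Tatoru: *murboyirwar > murpoyirwar > morpoyerwar > morpozerwar  (by unconditioned shift, pre-rhotic lowering, unconditioned shift)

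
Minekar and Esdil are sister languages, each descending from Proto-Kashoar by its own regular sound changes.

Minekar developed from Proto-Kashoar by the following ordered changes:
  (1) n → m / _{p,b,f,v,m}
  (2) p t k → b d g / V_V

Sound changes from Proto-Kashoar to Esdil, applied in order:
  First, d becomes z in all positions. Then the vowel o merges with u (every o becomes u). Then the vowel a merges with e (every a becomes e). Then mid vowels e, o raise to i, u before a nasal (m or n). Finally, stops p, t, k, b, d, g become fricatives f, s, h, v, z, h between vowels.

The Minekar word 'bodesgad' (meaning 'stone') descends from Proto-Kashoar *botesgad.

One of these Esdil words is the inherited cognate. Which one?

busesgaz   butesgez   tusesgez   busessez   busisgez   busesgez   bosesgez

busesgez

Esdil: *botesgad
  botesgad → botesgaz   [unconditioned shift]
  botesgaz → butesgaz   [vowel merger]
  butesgaz → butesgez   [vowel merger]
  butesgez (rule 4 does not apply)
  butesgez → busesgez   [intervocalic lenition]
  giving Esdil busesgez.
The other candidates each miss or misapply at least one Esdil change.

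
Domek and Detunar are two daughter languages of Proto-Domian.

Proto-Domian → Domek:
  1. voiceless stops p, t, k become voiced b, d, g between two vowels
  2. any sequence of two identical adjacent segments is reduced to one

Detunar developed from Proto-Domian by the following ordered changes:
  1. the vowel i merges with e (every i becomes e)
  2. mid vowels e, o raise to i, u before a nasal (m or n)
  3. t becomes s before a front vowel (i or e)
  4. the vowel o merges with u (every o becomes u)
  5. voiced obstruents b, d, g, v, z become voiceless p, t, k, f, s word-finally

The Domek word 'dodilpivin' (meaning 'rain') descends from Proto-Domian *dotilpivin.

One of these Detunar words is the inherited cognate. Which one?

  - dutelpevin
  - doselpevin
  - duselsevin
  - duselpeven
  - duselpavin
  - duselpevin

Detunar: start from *dotilpivin.
  rule 1 (vowel merger): dotilpivin → dotelpeven
  rule 2 (pre-nasal raising): dotelpeven → dotelpevin
  rule 3 (palatalisation): dotelpevin → doselpevin
  rule 4 (vowel merger): doselpevin → duselpevin
  rule 5: no change — duselpevin
  ⇒ Detunar duselpevin
Among the options, 'duselpevin' alone shows every Detunar change applied in order.

duselpevin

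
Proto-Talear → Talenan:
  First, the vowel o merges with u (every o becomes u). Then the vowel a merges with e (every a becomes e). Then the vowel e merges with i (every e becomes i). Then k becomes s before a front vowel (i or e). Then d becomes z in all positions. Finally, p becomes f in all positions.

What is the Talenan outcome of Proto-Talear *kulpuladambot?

Talenan: *kulpuladambot > kulpuladambut > kulpuledembut > kulpulidimbut > kulpulizimbut > kulfulizimbut  (by vowel merger, vowel merger, vowel merger, unconditioned shift, unconditioned shift)

kulfulizimbut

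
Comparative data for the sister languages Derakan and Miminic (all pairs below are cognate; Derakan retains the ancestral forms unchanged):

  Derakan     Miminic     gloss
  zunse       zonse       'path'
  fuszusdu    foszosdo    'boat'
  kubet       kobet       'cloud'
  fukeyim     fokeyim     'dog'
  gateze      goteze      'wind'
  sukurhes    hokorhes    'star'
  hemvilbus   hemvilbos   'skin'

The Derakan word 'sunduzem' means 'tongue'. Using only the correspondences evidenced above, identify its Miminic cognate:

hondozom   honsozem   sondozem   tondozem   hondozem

sukurhes ~ hokorhes — Derakan s corresponds to Miminic h word-initially before a back vowel.
zunse ~ zonse — Derakan u corresponds to Miminic o after a consonant, before a nasal.
fuszusdu ~ foszosdo, fukeyim ~ fokeyim — Derakan u corresponds to Miminic o after a consonant, before a consonant other than r, m, n, p, b, f, v.
Applying these to Derakan 'sunduzem':
  sunduzem → hunduzem   (s→h word-initially before a back vowel)
  hunduzem → honduzem   (u→o after a consonant, before a nasal)
  honduzem → hondozem   (u→o after a consonant, before a consonant other than r, m, n, p, b, f, v)
So the Miminic cognate is 'hondozem'.

hondozem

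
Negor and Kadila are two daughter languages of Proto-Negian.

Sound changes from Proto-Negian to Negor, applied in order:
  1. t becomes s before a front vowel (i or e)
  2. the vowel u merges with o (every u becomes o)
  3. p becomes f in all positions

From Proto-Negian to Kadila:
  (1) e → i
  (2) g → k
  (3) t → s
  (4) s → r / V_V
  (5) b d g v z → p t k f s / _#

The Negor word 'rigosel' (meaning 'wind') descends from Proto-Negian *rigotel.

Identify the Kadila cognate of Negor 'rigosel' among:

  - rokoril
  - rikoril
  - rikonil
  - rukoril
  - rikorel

rikoril

Kadila: *rigotel
  rigotel → rigotil   [vowel merger]
  rigotil → rikotil   [unconditioned shift]
  rikotil → rikosil   [unconditioned shift]
  rikosil → rikoril   [rhotacism]
  rikoril (rule 5 does not apply)
  giving Kadila rikoril.
Among the options, 'rikoril' alone shows every Kadila change applied in order.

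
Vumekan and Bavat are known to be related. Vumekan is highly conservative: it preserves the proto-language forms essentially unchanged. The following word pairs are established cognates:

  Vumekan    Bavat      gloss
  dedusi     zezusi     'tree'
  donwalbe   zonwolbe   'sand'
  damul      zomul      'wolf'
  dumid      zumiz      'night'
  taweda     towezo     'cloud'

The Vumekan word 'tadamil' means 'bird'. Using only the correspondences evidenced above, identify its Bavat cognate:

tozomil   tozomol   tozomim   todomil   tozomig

donwalbe ~ zonwolbe, taweda ~ towezo — Vumekan a corresponds to Bavat o after a consonant, before a consonant other than r, m, n, p, b, f, v.
taweda ~ towezo — Vumekan d corresponds to Bavat z between vowels (before a back vowel).
damul ~ zomul — Vumekan a corresponds to Bavat o after a consonant, before a nasal.
Applying these to Vumekan 'tadamil':
  tadamil → todamil   (a→o after a consonant, before a consonant other than r, m, n, p, b, f, v)
  todamil → tozamil   (d→z between vowels (before a back vowel))
  tozamil → tozomil   (a→o after a consonant, before a nasal)
So the Bavat cognate is 'tozomil'.

tozomil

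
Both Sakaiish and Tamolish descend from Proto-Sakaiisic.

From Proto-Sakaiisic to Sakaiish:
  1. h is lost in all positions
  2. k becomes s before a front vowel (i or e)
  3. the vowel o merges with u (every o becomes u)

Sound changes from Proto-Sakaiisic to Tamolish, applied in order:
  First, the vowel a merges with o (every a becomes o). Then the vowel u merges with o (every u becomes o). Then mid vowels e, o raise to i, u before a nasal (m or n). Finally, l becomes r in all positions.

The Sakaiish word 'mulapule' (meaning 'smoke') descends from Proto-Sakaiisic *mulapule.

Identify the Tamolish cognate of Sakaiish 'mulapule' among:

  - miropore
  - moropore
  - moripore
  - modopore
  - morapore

moropore

Tamolish: *mulapule > mulopule > molopole > moropore  (by vowel merger, vowel merger, unconditioned shift)
Only 'moropore' matches the regular Tamolish development of *mulapule.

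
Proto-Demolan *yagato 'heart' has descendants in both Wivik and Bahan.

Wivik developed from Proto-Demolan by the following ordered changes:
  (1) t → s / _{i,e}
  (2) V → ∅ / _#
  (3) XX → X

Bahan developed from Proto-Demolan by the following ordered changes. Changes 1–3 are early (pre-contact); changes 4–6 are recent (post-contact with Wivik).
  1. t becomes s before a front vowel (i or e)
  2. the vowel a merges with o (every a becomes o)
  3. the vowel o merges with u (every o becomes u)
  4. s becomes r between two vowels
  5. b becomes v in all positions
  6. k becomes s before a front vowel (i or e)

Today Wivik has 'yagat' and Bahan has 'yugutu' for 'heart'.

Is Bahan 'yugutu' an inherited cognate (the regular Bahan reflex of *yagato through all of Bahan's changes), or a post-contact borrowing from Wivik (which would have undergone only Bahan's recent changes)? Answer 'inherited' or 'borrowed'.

inherited

If inherited, *yagato would pass through all of Bahan's changes:
Bahan: *yagato
  yagato (rule 1 does not apply)
  yagato → yogoto   [vowel merger]
  yogoto → yugutu   [vowel merger]
  yugutu (rule 4 does not apply)
  yugutu (rule 5 does not apply)
  yugutu (rule 6 does not apply)
  giving Bahan yugutu.
If borrowed from Wivik 'yagat' after the early changes, it would undergo only the recent ones:
  rule 4 (rhotacism): no change (yagat)
  rule 5 (unconditioned shift): no change (yagat)
  rule 6 (palatalisation): no change (yagat)
  ⇒ as a loan: yagat
Bahan 'yugutu' matches the inherited outcome exactly, so it is an inherited cognate, not a loan.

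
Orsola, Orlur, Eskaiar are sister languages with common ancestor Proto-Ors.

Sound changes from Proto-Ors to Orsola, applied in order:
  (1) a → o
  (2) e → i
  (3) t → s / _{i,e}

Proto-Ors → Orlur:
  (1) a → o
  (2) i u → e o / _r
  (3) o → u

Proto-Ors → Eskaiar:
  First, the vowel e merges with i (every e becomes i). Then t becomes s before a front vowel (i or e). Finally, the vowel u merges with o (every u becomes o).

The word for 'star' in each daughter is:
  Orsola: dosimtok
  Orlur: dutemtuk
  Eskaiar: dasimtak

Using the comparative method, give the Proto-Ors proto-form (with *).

Position 3: Orsola has s, Orlur has t, Eskaiar has s. Orlur preserves t here (none of its changes turn any other segment into t), so the proto-segment is *t.
Position 7: Orsola has o, Orlur has u, Eskaiar has a. Eskaiar preserves a here (none of its changes turn any other segment into a), so the proto-segment is *a.
Verify the candidate proto-form against each daughter:
Orsola: *datemtak
  datemtak → dotemtok   [vowel merger]
  dotemtok → dotimtok   [vowel merger]
  dotimtok → dosimtok   [palatalisation]
  giving Orsola dosimtok.
Orlur: *datemtak
  datemtak → dotemtok   [vowel merger]
  dotemtok (rule 2 does not apply)
  dotemtok → dutemtuk   [vowel merger]
  giving Orlur dutemtuk.
Eskaiar: *datemtak
  datemtak → datimtak   [vowel merger]
  datimtak → dasimtak   [palatalisation]
  dasimtak (rule 3 does not apply)
  giving Eskaiar dasimtak.
Only *datemtak yields all of Orsola dosimtok, Orlur dutemtuk, Eskaiar dasimtak.

*datemtak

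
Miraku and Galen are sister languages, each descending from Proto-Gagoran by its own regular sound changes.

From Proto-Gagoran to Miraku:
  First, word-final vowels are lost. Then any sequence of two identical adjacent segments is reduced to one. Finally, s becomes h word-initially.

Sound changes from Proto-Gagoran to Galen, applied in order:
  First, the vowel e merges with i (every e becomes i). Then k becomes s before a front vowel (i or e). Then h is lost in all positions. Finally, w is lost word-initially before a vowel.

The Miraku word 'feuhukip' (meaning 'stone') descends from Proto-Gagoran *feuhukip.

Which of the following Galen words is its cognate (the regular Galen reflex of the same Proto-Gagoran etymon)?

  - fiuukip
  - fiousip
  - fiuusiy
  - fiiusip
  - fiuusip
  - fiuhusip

Galen: *feuhukip
  feuhukip → fiuhukip   [vowel merger]
  fiuhukip → fiuhusip   [palatalisation]
  fiuhusip → fiuusip   [h-loss]
  fiuusip (rule 4 does not apply)
  giving Galen fiuusip.

fiuusip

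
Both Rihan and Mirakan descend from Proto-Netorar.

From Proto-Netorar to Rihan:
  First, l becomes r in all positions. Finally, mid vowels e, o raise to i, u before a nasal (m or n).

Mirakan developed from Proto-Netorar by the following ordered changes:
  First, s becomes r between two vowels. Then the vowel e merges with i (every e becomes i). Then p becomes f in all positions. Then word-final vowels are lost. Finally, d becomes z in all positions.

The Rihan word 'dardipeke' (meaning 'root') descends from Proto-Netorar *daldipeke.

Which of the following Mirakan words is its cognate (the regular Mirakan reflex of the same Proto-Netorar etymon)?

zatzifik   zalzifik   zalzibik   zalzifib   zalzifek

zalzifik

Mirakan: *daldipeke > daldipiki > daldifiki > daldifik > zalzifik  (by vowel merger, unconditioned shift, apocope, unconditioned shift)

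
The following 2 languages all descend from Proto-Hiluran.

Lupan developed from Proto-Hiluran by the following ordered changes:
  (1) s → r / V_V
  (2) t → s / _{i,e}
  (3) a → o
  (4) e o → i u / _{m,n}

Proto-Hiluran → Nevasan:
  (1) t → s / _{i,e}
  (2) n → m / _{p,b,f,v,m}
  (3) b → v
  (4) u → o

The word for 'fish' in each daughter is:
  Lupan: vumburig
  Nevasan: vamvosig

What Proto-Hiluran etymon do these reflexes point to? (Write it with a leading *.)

Position 5: Lupan has u, Nevasan has o. Taking the neighbouring segments as reconstructed: Lupan u can only go back to *u; Nevasan o could go back to *o or *u — the one source consistent with every daughter is *u.
Position 6: Lupan has r, Nevasan has s. Taking the neighbouring segments as reconstructed: Lupan r could go back to *s or *r; Nevasan s could go back to *t or *s — the one source consistent with every daughter is *s.
Continuing position by position gives *vambusig; check it forward:
Lupan: start from *vambusig.
  rule 1 (rhotacism): vambusig → vamburig
  rule 2: no change — vamburig
  rule 3 (vowel merger): vamburig → vomburig
  rule 4 (pre-nasal raising): vomburig → vumburig
  ⇒ Lupan vumburig
Nevasan: start from *vambusig.
  rule 1: no change — vambusig
  rule 2: no change — vambusig
  rule 3 (unconditioned shift): vambusig → vamvusig
  rule 4 (vowel merger): vamvusig → vamvosig
  ⇒ Nevasan vamvosig
No other proto-form is consistent with every reflex, so the reconstruction is *vambusig.

*vambusig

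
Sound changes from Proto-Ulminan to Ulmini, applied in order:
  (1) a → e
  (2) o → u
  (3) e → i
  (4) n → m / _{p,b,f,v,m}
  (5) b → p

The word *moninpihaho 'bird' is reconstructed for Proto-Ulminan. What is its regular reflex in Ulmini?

munimpihihu

Ulmini: *moninpihaho
  moninpihaho → moninpiheho   [vowel merger]
  moninpiheho → muninpihehu   [vowel merger]
  muninpihehu → muninpihihu   [vowel merger]
  muninpihihu → munimpihihu   [nasal place assimilation]
  munimpihihu (rule 5 does not apply)
  giving Ulmini munimpihihu.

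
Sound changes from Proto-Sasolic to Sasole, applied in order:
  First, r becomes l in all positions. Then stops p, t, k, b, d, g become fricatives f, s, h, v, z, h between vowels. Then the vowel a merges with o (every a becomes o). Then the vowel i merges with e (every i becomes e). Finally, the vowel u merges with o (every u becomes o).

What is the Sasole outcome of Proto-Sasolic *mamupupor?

momofofol

Sasole: *mamupupor > mamupupol > mamufufol > momufufol > momofofol  (by unconditioned shift, intervocalic lenition, vowel merger, vowel merger)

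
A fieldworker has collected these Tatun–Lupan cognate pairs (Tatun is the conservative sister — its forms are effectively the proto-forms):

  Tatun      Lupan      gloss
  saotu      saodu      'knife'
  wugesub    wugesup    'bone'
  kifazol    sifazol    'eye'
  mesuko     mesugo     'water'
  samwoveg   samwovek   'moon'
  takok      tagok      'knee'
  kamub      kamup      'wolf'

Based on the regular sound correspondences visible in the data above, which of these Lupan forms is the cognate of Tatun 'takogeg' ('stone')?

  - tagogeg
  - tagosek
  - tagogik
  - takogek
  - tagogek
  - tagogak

tagogek

mesuko ~ mesugo, takok ~ tagok — Tatun k corresponds to Lupan g between vowels (before a back vowel).
samwoveg ~ samwovek — Tatun g corresponds to Lupan k word-finally.
Applying these to Tatun 'takogeg':
  takogeg → tagogeg   (k→g between vowels (before a back vowel))
  tagogeg → tagogek   (g→k word-finally)
So the Lupan cognate is 'tagogek'.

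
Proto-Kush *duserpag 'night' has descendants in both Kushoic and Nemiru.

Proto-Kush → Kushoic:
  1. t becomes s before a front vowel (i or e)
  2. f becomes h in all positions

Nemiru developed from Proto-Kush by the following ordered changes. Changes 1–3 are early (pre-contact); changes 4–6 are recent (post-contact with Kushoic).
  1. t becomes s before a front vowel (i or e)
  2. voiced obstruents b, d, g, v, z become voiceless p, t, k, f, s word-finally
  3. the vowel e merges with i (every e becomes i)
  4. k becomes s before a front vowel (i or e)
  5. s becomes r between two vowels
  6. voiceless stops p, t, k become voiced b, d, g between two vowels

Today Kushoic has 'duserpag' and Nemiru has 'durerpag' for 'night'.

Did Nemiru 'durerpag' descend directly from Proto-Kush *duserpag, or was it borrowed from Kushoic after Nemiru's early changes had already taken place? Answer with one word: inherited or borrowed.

borrowed

If inherited, *duserpag would pass through all of Nemiru's changes:
Nemiru: *duserpag
  duserpag (rule 1 does not apply)
  duserpag → duserpak   [final devoicing]
  duserpak → dusirpak   [vowel merger]
  dusirpak (rule 4 does not apply)
  dusirpak → durirpak   [rhotacism]
  durirpak (rule 6 does not apply)
  giving Nemiru durirpak.
If borrowed from Kushoic 'duserpag' after the early changes, it would undergo only the recent ones:
  rule 4 (palatalisation): no change (duserpag)
  rule 5 (rhotacism): duserpag → durerpag
  rule 6 (intervocalic voicing): no change (durerpag)
  ⇒ as a loan: durerpag
Nemiru 'durerpag' matches the loan outcome 'durerpag', not the inherited 'durirpak' — it skipped the early Nemiru changes, so it was borrowed from Kushoic.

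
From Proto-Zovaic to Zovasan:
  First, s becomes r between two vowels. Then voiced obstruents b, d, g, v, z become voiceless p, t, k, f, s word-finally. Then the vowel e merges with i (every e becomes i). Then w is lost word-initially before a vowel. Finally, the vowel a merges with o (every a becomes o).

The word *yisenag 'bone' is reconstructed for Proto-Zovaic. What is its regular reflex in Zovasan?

Zovasan: *yisenag > yirenag > yirenak > yirinak > yirinok  (by rhotacism, final devoicing, vowel merger, vowel merger)

yirinok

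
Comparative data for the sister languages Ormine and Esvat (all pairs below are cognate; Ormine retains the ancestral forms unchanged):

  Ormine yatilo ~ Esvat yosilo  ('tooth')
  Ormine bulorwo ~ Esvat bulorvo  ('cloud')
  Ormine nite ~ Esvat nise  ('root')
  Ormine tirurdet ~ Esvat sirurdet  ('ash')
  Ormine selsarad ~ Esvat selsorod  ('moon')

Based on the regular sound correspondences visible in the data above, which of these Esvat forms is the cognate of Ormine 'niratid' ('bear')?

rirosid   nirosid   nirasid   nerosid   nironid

nirosid

yatilo ~ yosilo, selsarad ~ selsorod — Ormine a corresponds to Esvat o after a consonant, before a consonant other than r, m, n, p, b, f, v.
yatilo ~ yosilo — Ormine t corresponds to Esvat s between vowels (before a front vowel).
Applying these to Ormine 'niratid':
  niratid → nirotid   (a→o after a consonant, before a consonant other than r, m, n, p, b, f, v)
  nirotid → nirosid   (t→s between vowels (before a front vowel))
So the Esvat cognate is 'nirosid'.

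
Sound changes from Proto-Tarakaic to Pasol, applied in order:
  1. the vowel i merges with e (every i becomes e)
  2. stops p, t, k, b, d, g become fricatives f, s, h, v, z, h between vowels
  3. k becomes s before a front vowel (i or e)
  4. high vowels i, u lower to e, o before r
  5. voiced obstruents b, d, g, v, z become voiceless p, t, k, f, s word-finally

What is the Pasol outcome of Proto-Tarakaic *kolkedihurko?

kolsezehorko

Pasol: *kolkedihurko
  kolkedihurko → kolkedehurko   [vowel merger]
  kolkedehurko → kolkezehurko   [intervocalic lenition]
  kolkezehurko → kolsezehurko   [palatalisation]
  kolsezehurko → kolsezehorko   [pre-rhotic lowering]
  kolsezehorko (rule 5 does not apply)
  giving Pasol kolsezehorko.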